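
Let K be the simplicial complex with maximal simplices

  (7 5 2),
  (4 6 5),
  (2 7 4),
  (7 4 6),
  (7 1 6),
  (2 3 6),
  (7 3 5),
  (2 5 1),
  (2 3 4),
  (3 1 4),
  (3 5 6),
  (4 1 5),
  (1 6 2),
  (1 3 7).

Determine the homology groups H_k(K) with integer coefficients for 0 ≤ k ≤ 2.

Take the total order 1 < 2 < 3 < 4 < 5 < 6 < 7 on the vertex set. Then K (dimension 2) consists of the simplices:

  0-simplices (7): [1], [2], [3], [4], [5], [6], [7]
  1-simplices (21): [1,2], [1,3], [1,4], [1,5], [1,6], [1,7], [2,3], [2,4], [2,5], [2,6], [2,7], [3,4], [3,5], [3,6], [3,7], [4,5], [4,6], [4,7], [5,6], [5,7], [6,7]
  2-simplices (14): [1,2,5], [1,2,6], [1,3,4], [1,3,7], [1,4,5], [1,6,7], [2,3,4], [2,3,6], [2,4,7], [2,5,7], [3,5,6], [3,5,7], [4,5,6], [4,6,7]

so the chain groups are C_0 ≅ Z^7, C_1 ≅ Z^21, C_2 ≅ Z^14.

∂_1: C_1 → C_0 maps an edge to its endpoints' difference, ∂[p,q] = q − p. For instance
  ∂[2,5] = [5] − [2].
This gives a 7×21 integer matrix of rank 6; reducing to Smith normal form yields diagonal entries (1,1,1,1,1,1).

Boundary ∂_2: C_2 → C_1 acts by ∂[p,q,r] = [q,r] − [p,r] + [p,q]. For instance
  ∂[2,4,7] = [4,7] − [2,7] + [2,4],
  ∂[2,3,6] = [3,6] − [2,6] + [2,3].
As a 21×14 matrix over Z this has rank 13, with invariant factors (1,1,1,1,1,1,1,1,1,1,1,1,1).

From H_k ≅ ker(∂_k) / im(∂_{k+1}) we obtain:

  H_0: rank C_0 − rank ∂_1 = 7 − 6 = 1, and the invariant factors of ∂_1 are all 1, so H_0 = Z.
  H_1: rank ker ∂_1 − rank ∂_2 = (21 − 6) − 13 = 2, and the invariant factors of ∂_2 are all 1, so H_1 = Z^2.
  H_2: rank ker ∂_2 − rank ∂_3 = (14 − 13) − 0 = 1, and there is no ∂_3, so H_2 = Z.

H_0 = Z,  H_1 = Z^2,  H_2 = Z.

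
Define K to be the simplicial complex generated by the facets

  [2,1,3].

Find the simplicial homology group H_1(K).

H_1 ≅ 0.

We work with the vertex ordering 1 < 2 < 3. The simplices of K, each written with vertices in increasing order, are:

  0-simplices (3): [1], [2], [3]
  1-simplices (3): [1,2], [1,3], [2,3]
  2-simplices (1): [1,2,3]

giving chain groups C_0 ≅ Z^3, C_1 ≅ Z^3, C_2 ≅ Z^1.

∂_1: C_1 → C_0 maps an edge to its endpoints' difference, ∂[p,q] = q − p.
As a 3×3 matrix over Z this has rank 2, with invariant factors (1,1).

The boundary map ∂_2: C_2 → C_1 sends each 2-simplex [p,q,r] to [q,r] − [p,r] + [p,q]. For instance
  ∂[1,2,3] = [2,3] − [1,3] + [1,2].
This gives a 3×1 integer matrix of rank 1; reducing to Smith normal form yields diagonal entries (1).

From H_k ≅ ker(∂_k) / im(∂_{k+1}) we obtain:

  H_1: rank ker ∂_1 − rank ∂_2 = (3 − 2) − 1 = 0, and the invariant factors of ∂_2 are all 1, so H_1 = 0.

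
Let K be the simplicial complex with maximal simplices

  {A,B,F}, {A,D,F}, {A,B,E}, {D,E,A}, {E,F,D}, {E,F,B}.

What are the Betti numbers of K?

b_0 = 1, b_1 = 0, b_2 = 1.

We work with the vertex ordering A < B < D < E < F. The simplices of K, each written with vertices in increasing order, are:

  0-simplices (5): A, B, D, E, F
  1-simplices (9): AB, AD, AE, AF, BE, BF, DE, DF, EF
  2-simplices (6): ABE, ABF, ADE, ADF, BEF, DEF

Hence C_0 ≅ Z^5, C_1 ≅ Z^9, C_2 ≅ Z^6.

The boundary map ∂_1: C_1 → C_0 maps an edge to its endpoints' difference, ∂[p,q] = q − p.
This gives a 5×9 integer matrix of rank 4; reducing to Smith normal form yields diagonal entries (1,1,1,1).

∂_2: C_2 → C_1 sends each 2-simplex [p,q,r] to [q,r] − [p,r] + [p,q]. For instance
  ∂ABE = BE − AE + AB,
  ∂ADE = DE − AE + AD.
The resulting 9×6 matrix has rank 5, and its Smith normal form has invariant factors (1,1,1,1,1).

Computing H_k = (kernel of ∂_k) / (image of ∂_{k+1}):

  H_0: rank C_0 − rank ∂_1 = 5 − 4 = 1, and the invariant factors of ∂_1 are all 1, so H_0 = Z.
  H_1: rank ker ∂_1 − rank ∂_2 = (9 − 4) − 5 = 0, and the invariant factors of ∂_2 are all 1, so H_1 = 0.
  H_2: rank ker ∂_2 − rank ∂_3 = (6 − 5) − 0 = 1, and there is no ∂_3, so H_2 = Z.

As a check, the Euler characteristic is 5 − 9 + 6 = 2, which agrees with 1 − 0 + 1 = 2.

Hence the Betti numbers are b_0 = 1, b_1 = 0, b_2 = 1.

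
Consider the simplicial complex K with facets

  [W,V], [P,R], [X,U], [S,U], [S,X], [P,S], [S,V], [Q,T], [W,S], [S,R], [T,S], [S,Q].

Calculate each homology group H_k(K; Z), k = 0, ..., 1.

We work with the vertex ordering P < Q < R < S < T < U < V < W < X. The simplices of K, each written with vertices in increasing order, are:

  0-simplices (9): P, Q, R, S, T, U, V, W, X
  1-simplices (12): PR, PS, QS, QT, RS, ST, SU, SV, SW, SX, UX, VW

giving chain groups C_0 ≅ Z^9, C_1 ≅ Z^12.

Boundary ∂_1: C_1 → C_0 sends each edge [p,q] (with p < q) to q − p. For instance
  ∂UX = X − U.
This gives a 9×12 integer matrix of rank 8; reducing to Smith normal form yields diagonal entries (1,1,1,1,1,1,1,1).

Reading off H_k = ker ∂_k / im ∂_{k+1}:

  H_0: rank C_0 − rank ∂_1 = 9 − 8 = 1, and the invariant factors of ∂_1 are all 1, so H_0 = Z.
  H_1: rank ker ∂_1 − rank ∂_2 = (12 − 8) − 0 = 4, and there is no ∂_2, so H_1 = Z^4.

H_0 = Z,  H_1 = Z^4.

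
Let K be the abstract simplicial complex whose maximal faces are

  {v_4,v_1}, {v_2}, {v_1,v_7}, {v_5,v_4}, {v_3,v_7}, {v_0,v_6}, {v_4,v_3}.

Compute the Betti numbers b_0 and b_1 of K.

b_0 = 3, b_1 = 1.

Order the vertices as v_0 < v_1 < v_2 < v_3 < v_4 < v_5 < v_6 < v_7. Listing each simplex with vertices in this order, K has dimension 1 with simplices:

  0-simplices (8): [v_0], [v_1], [v_2], [v_3], [v_4], [v_5], [v_6], [v_7]
  1-simplices (6): [v_0,v_6], [v_1,v_4], [v_1,v_7], [v_3,v_4], [v_3,v_7], [v_4,v_5]

so the chain groups are C_0 ≅ Z^8, C_1 ≅ Z^6.

The boundary map ∂_1: C_1 → C_0 is given by ∂[p,q] = [q] − [p]. For instance
  ∂[v_3,v_4] = [v_4] − [v_3].
As a 8×6 matrix over Z this has rank 5, with invariant factors (1,1,1,1,1).

Now H_k = ker ∂_k / im ∂_{k+1}, so:

  H_0: rank C_0 − rank ∂_1 = 8 − 5 = 3, and the invariant factors of ∂_1 are all 1, so H_0 ≅ Z^3.
  H_1: rank ker ∂_1 − rank ∂_2 = (6 − 5) − 0 = 1, and there is no ∂_2, so H_1 ≅ Z.

Hence the Betti numbers are b_0 = 3, b_1 = 1.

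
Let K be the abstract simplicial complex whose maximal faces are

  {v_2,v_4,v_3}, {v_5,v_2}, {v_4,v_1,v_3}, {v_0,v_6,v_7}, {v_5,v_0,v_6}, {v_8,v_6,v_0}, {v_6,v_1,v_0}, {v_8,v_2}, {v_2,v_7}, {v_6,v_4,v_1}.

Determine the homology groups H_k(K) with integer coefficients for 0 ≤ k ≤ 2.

H_0 = Z,  H_1 = Z^3,  H_2 = 0.

We work with the vertex ordering v_0 < v_1 < v_2 < v_3 < v_4 < v_5 < v_6 < v_7 < v_8. The simplices of K, each written with vertices in increasing order, are:

  0-simplices (9): [v_0], [v_1], [v_2], [v_3], [v_4], [v_5], [v_6], [v_7], [v_8]
  1-simplices (18): (18 of them)
  2-simplices (7): [v_0,v_1,v_6], [v_0,v_5,v_6], [v_0,v_6,v_7], [v_0,v_6,v_8], [v_1,v_3,v_4], [v_1,v_4,v_6], [v_2,v_3,v_4]

giving chain groups C_0 ≅ Z^9, C_1 ≅ Z^18, C_2 ≅ Z^7.

Boundary ∂_1: C_1 → C_0 is given by ∂[p,q] = [q] − [p].
As a 9×18 matrix over Z this has rank 8, with invariant factors (1,1,1,1,1,1,1,1).

The boundary map ∂_2: C_2 → C_1 sends each 2-simplex [p,q,r] to [q,r] − [p,r] + [p,q]. For instance
  ∂[v_0,v_6,v_8] = [v_6,v_8] − [v_0,v_8] + [v_0,v_6],
  ∂[v_2,v_3,v_4] = [v_3,v_4] − [v_2,v_4] + [v_2,v_3].
The resulting 18×7 matrix has rank 7, and its Smith normal form has invariant factors (1,1,1,1,1,1,1).

Reading off H_k = ker ∂_k / im ∂_{k+1}:

  H_0: rank C_0 − rank ∂_1 = 9 − 8 = 1, and the invariant factors of ∂_1 are all 1, so H_0 = Z.
  H_1: rank ker ∂_1 − rank ∂_2 = (18 − 8) − 7 = 3, and the invariant factors of ∂_2 are all 1, so H_1 = Z^3.
  H_2: rank ker ∂_2 − rank ∂_3 = (7 − 7) − 0 = 0, and there is no ∂_3, so H_2 = 0.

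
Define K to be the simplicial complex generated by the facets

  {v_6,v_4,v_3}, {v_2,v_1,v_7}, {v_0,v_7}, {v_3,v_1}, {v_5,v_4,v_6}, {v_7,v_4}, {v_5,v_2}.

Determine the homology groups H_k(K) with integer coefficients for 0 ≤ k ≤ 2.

We work with the vertex ordering v_0 < v_1 < v_2 < v_3 < v_4 < v_5 < v_6 < v_7. The simplices of K, each written with vertices in increasing order, are:

  0-simplices (8): [v_0], [v_1], [v_2], [v_3], [v_4], [v_5], [v_6], [v_7]
  1-simplices (12): [v_0,v_7], [v_1,v_2], [v_1,v_3], [v_1,v_7], [v_2,v_5], [v_2,v_7], [v_3,v_4], [v_3,v_6], [v_4,v_5], [v_4,v_6], [v_4,v_7], [v_5,v_6]
  2-simplices (3): [v_1,v_2,v_7], [v_3,v_4,v_6], [v_4,v_5,v_6]

Hence C_0 ≅ Z^8, C_1 ≅ Z^12, C_2 ≅ Z^3.

The boundary map ∂_1: C_1 → C_0 maps an edge to its endpoints' difference, ∂[p,q] = q − p.
As a 8×12 matrix over Z this has rank 7, with invariant factors (1,1,1,1,1,1,1).

Boundary ∂_2: C_2 → C_1 acts by ∂[p,q,r] = [q,r] − [p,r] + [p,q]. For instance
  ∂[v_1,v_2,v_7] = [v_2,v_7] − [v_1,v_7] + [v_1,v_2],
  ∂[v_3,v_4,v_6] = [v_4,v_6] − [v_3,v_6] + [v_3,v_4].
The 12×3 boundary matrix has rank 3 and Smith normal form diag(1,1,1).

Reading off H_k = ker ∂_k / im ∂_{k+1}:

  H_0: rank C_0 − rank ∂_1 = 8 − 7 = 1, and the invariant factors of ∂_1 are all 1, so H_0 ≅ Z.
  H_1: rank ker ∂_1 − rank ∂_2 = (12 − 7) − 3 = 2, and the invariant factors of ∂_2 are all 1, so H_1 ≅ Z^2.
  H_2: rank ker ∂_2 − rank ∂_3 = (3 − 3) − 0 = 0, and there is no ∂_3, so H_2 ≅ 0.

H_0 = Z,  H_1 = Z^2,  H_2 = 0.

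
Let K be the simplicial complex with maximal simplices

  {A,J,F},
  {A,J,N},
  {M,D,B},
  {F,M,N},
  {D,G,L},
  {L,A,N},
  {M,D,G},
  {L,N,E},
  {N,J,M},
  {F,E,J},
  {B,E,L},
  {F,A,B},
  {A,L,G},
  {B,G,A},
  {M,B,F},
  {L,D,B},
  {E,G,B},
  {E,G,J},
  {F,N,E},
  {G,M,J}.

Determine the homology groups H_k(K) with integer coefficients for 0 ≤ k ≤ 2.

Fix the vertex order A < B < D < E < F < G < J < L < M < N and write every simplex with vertices in increasing order. Then dim K = 2 and the simplices of K are:

  0-simplices (10): A, B, D, E, F, G, J, L, M, N
  1-simplices (30): AB, AF, AG, AJ, AL, AN, BD, BE, BF, BG, BL, BM, DG, DL, DM, EF, EG, EJ, EL, EN, FJ, FM, FN, GJ, GL, GM, JM, JN, LN, MN
  2-simplices (20): ABF, ABG, AFJ, AGL, AJN, ALN, BDL, BDM, BEG, BEL, BFM, DGL, DGM, EFJ, EFN, EGJ, ELN, FMN, GJM, JMN

giving chain groups C_0 ≅ Z^10, C_1 ≅ Z^30, C_2 ≅ Z^20.

Boundary ∂_1: C_1 → C_0 is given by ∂[p,q] = [q] − [p]. For instance
  ∂AJ = J − A.
This gives a 10×30 integer matrix of rank 9; reducing to Smith normal form yields diagonal entries (1,1,1,1,1,1,1,1,1).

Boundary ∂_2: C_2 → C_1 acts by ∂[p,q,r] = [q,r] − [p,r] + [p,q]. For instance
  ∂DGM = GM − DM + DG,
  ∂BEL = EL − BL + BE.
The 30×20 boundary matrix has rank 20 and Smith normal form diag(1,1,1,1,1,1,1,1,1,1,1,1,1,1,1,1,1,1,1,2).

From H_k ≅ ker(∂_k) / im(∂_{k+1}) we obtain:

  H_0: rank C_0 − rank ∂_1 = 10 − 9 = 1, and the invariant factors of ∂_1 are all 1, so H_0 ≅ Z.
  H_1: rank ker ∂_1 − rank ∂_2 = (30 − 9) − 20 = 1, and ∂_2 has invariant factor 2 > 1, so H_1 ≅ Z ⊕ Z/2Z.
  H_2: rank ker ∂_2 − rank ∂_3 = (20 − 20) − 0 = 0, and there is no ∂_3, so H_2 ≅ 0.

As a check, the Euler characteristic is 10 − 30 + 20 = 0, which agrees with 1 − 1 + 0 = 0.
(K is a triangulation of the Klein bottle.)

H_0 ≅ Z,  H_1 ≅ Z ⊕ Z/2Z,  H_2 = 0.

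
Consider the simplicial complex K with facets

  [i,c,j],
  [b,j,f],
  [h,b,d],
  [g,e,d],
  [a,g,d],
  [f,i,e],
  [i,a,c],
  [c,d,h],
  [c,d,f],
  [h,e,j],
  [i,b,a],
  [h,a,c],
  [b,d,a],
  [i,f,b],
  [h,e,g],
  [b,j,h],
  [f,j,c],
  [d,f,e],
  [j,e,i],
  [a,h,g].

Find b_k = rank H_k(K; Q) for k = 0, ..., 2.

b_0 = 1, b_1 = 1, b_2 = 0.

Take the total order a < b < c < d < e < f < g < h < i < j on the vertex set. Then K (dimension 2) consists of the simplices:

  0-simplices (10): a, b, c, d, e, f, g, h, i, j
  1-simplices (30): ab, ac, ad, ag, ah, ai, bd, bf, bh, bi, bj, cd, cf, ch, ci, cj, de, df, dg, dh, ef, eg, eh, ei, ej, fi, fj, gh, hj, ij
  2-simplices (20): abd, abi, ach, aci, adg, agh, bdh, bfi, bfj, bhj, cdf, cdh, cfj, cij, def, deg, efi, egh, ehj, eij

so the chain groups are C_0 ≅ Z^10, C_1 ≅ Z^30, C_2 ≅ Z^20.

The boundary map ∂_1: C_1 → C_0 sends each edge [p,q] (with p < q) to q − p. For instance
  ∂gh = h − g.
As a 10×30 matrix over Z this has rank 9, with invariant factors (1,1,1,1,1,1,1,1,1).

Boundary ∂_2: C_2 → C_1 maps a triangle to the signed sum of its edges. For instance
  ∂aci = ci − ai + ac,
  ∂ach = ch − ah + ac.
As a 30×20 matrix over Z this has rank 20, with invariant factors (1,1,1,1,1,1,1,1,1,1,1,1,1,1,1,1,1,1,1,2).

Now H_k = ker ∂_k / im ∂_{k+1}, so:

  H_0: rank C_0 − rank ∂_1 = 10 − 9 = 1, and the invariant factors of ∂_1 are all 1, so H_0 = Z.
  H_1: rank ker ∂_1 − rank ∂_2 = (30 − 9) − 20 = 1, and ∂_2 has invariant factor 2 > 1, so H_1 = Z ⊕ Z/2.
  H_2: rank ker ∂_2 − rank ∂_3 = (20 − 20) − 0 = 0, and there is no ∂_3, so H_2 = 0.

As a check, the Euler characteristic is 10 − 30 + 20 = 0, which agrees with 1 − 1 + 0 = 0.

Hence the Betti numbers are b_0 = 1, b_1 = 1, b_2 = 0.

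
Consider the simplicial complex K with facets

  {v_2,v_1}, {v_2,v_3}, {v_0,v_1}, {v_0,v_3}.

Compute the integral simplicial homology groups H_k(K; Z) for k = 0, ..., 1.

Fix the vertex order v_0 < v_1 < v_2 < v_3 and write every simplex with vertices in increasing order. Then dim K = 1 and the simplices of K are:

  0-simplices (4): [v_0], [v_1], [v_2], [v_3]
  1-simplices (4): [v_0,v_1], [v_0,v_3], [v_1,v_2], [v_2,v_3]

giving chain groups C_0 ≅ Z^4, C_1 ≅ Z^4.

Boundary ∂_1: C_1 → C_0 sends each edge [p,q] (with p < q) to q − p.
This gives a 4×4 integer matrix of rank 3; reducing to Smith normal form yields diagonal entries (1,1,1).

From H_k ≅ ker(∂_k) / im(∂_{k+1}) we obtain:

  H_0: rank C_0 − rank ∂_1 = 4 − 3 = 1, and the invariant factors of ∂_1 are all 1, so H_0 ≅ Z.
  H_1: rank ker ∂_1 − rank ∂_2 = (4 − 3) − 0 = 1, and there is no ∂_2, so H_1 ≅ Z.

As a check, the Euler characteristic is 4 − 4 = 0, which agrees with 1 − 1 = 0.

H_0 = Z,  H_1 = Z.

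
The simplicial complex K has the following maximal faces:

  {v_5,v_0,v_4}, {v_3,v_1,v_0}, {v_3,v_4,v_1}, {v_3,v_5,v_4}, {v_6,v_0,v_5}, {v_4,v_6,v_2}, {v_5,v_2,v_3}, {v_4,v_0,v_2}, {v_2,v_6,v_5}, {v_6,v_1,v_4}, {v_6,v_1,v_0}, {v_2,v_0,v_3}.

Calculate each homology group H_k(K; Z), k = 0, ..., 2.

Fix the vertex order v_0 < v_1 < v_2 < v_3 < v_4 < v_5 < v_6 and write every simplex with vertices in increasing order. Then dim K = 2 and the simplices of K are:

  0-simplices (7): [v_0], [v_1], [v_2], [v_3], [v_4], [v_5], [v_6]
  1-simplices (18): (18 of them)
  2-simplices (12): (12 of them)

Hence C_0 ≅ Z^7, C_1 ≅ Z^18, C_2 ≅ Z^12.

Boundary ∂_1: C_1 → C_0 is given by ∂[p,q] = [q] − [p].
The resulting 7×18 matrix has rank 6, and its Smith normal form has invariant factors (1,1,1,1,1,1).

Boundary ∂_2: C_2 → C_1 acts by ∂[p,q,r] = [q,r] − [p,r] + [p,q]. For instance
  ∂[v_1,v_4,v_6] = [v_4,v_6] − [v_1,v_6] + [v_1,v_4],
  ∂[v_1,v_3,v_4] = [v_3,v_4] − [v_1,v_4] + [v_1,v_3].
The 18×12 boundary matrix has rank 12 and Smith normal form diag(1,1,1,1,1,1,1,1,1,1,1,2).

Reading off H_k = ker ∂_k / im ∂_{k+1}:

  H_0: rank C_0 − rank ∂_1 = 7 − 6 = 1, and the invariant factors of ∂_1 are all 1, so H_0 = Z.
  H_1: rank ker ∂_1 − rank ∂_2 = (18 − 6) − 12 = 0, and ∂_2 has invariant factor 2 > 1, so H_1 = Z/2Z.
  H_2: rank ker ∂_2 − rank ∂_3 = (12 − 12) − 0 = 0, and there is no ∂_3, so H_2 = 0.

As a check, the Euler characteristic is 7 − 18 + 12 = 1, which agrees with 1 − 0 + 0 = 1.

H_0 ≅ Z,  H_1 ≅ Z/2Z,  H_2 = 0.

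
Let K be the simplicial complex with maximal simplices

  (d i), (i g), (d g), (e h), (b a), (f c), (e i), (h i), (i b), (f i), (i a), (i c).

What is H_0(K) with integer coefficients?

We work with the vertex ordering a < b < c < d < e < f < g < h < i. The simplices of K, each written with vertices in increasing order, are:

  0-simplices (9): a, b, c, d, e, f, g, h, i
  1-simplices (12): ab, ai, bi, cf, ci, dg, di, eh, ei, fi, gi, hi

giving chain groups C_0 ≅ Z^9, C_1 ≅ Z^12.

Boundary ∂_1: C_1 → C_0 is given by ∂[p,q] = [q] − [p]. For instance
  ∂ai = i − a.
The 9×12 boundary matrix has rank 8 and Smith normal form diag(1,1,1,1,1,1,1,1).

Now H_k = ker ∂_k / im ∂_{k+1}, so:

  H_0: rank C_0 − rank ∂_1 = 9 − 8 = 1, and the invariant factors of ∂_1 are all 1, so H_0 = Z.

(K is a triangulation of a wedge of 4 circles.)

H_0 ≅ Z.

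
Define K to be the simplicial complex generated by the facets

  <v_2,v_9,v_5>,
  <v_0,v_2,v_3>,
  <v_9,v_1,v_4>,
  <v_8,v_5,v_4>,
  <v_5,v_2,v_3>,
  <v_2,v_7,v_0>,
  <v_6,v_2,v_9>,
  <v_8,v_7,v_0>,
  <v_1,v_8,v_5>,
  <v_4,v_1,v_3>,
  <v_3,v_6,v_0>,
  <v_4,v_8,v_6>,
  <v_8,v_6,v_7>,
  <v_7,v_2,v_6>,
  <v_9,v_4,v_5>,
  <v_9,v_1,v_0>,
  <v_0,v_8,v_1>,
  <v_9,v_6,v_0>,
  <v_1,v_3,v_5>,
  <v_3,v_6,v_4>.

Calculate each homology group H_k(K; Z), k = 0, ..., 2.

H_0 = Z,  H_1 = Z ⊕ Z/2Z,  H_2 = 0.

Take the total order v_0 < v_1 < v_2 < v_3 < v_4 < v_5 < v_6 < v_7 < v_8 < v_9 on the vertex set. Then K (dimension 2) consists of the simplices:

  0-simplices (10): [v_0], [v_1], [v_2], [v_3], [v_4], [v_5], [v_6], [v_7], [v_8], [v_9]
  1-simplices (30): (30 of them)
  2-simplices (20): (20 of them)

Hence C_0 ≅ Z^10, C_1 ≅ Z^30, C_2 ≅ Z^20.

∂_1: C_1 → C_0 maps an edge to its endpoints' difference, ∂[p,q] = q − p. For instance
  ∂[v_4,v_8] = [v_8] − [v_4].
The 10×30 boundary matrix has rank 9 and Smith normal form diag(1,1,1,1,1,1,1,1,1).

Boundary ∂_2: C_2 → C_1 acts by ∂[p,q,r] = [q,r] − [p,r] + [p,q]. For instance
  ∂[v_0,v_2,v_3] = [v_2,v_3] − [v_0,v_3] + [v_0,v_2],
  ∂[v_2,v_6,v_7] = [v_6,v_7] − [v_2,v_7] + [v_2,v_6].
This gives a 30×20 integer matrix of rank 20; reducing to Smith normal form yields diagonal entries (1,1,1,1,1,1,1,1,1,1,1,1,1,1,1,1,1,1,1,2).

From H_k ≅ ker(∂_k) / im(∂_{k+1}) we obtain:

  H_0: rank C_0 − rank ∂_1 = 10 − 9 = 1, and the invariant factors of ∂_1 are all 1, so H_0 = Z.
  H_1: rank ker ∂_1 − rank ∂_2 = (30 − 9) − 20 = 1, and ∂_2 has invariant factor 2 > 1, so H_1 = Z ⊕ Z/2Z.
  H_2: rank ker ∂_2 − rank ∂_3 = (20 − 20) − 0 = 0, and there is no ∂_3, so H_2 = 0.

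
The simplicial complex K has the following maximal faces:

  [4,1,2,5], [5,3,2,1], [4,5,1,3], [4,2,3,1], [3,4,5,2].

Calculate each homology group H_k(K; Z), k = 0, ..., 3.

H_0 ≅ Z,  H_1 = 0,  H_2 = 0,  H_3 ≅ Z.

Fix the vertex order 1 < 2 < 3 < 4 < 5 and write every simplex with vertices in increasing order. Then dim K = 3 and the simplices of K are:

  0-simplices (5): [1], [2], [3], [4], [5]
  1-simplices (10): [1,2], [1,3], [1,4], [1,5], [2,3], [2,4], [2,5], [3,4], [3,5], [4,5]
  2-simplices (10): [1,2,3], [1,2,4], [1,2,5], [1,3,4], [1,3,5], [1,4,5], [2,3,4], [2,3,5], [2,4,5], [3,4,5]
  3-simplices (5): [1,2,3,4], [1,2,3,5], [1,2,4,5], [1,3,4,5], [2,3,4,5]

Hence C_0 ≅ Z^5, C_1 ≅ Z^10, C_2 ≅ Z^10, C_3 ≅ Z^5.

∂_1: C_1 → C_0 sends each edge [p,q] (with p < q) to q − p. For instance
  ∂[1,5] = [5] − [1].
This gives a 5×10 integer matrix of rank 4; reducing to Smith normal form yields diagonal entries (1,1,1,1).

The boundary map ∂_2: C_2 → C_1 maps a triangle to the signed sum of its edges. For instance
  ∂[1,4,5] = [4,5] − [1,5] + [1,4],
  ∂[2,3,5] = [3,5] − [2,5] + [2,3].
The 10×10 boundary matrix has rank 6 and Smith normal form diag(1,1,1,1,1,1).

∂_3: C_3 → C_2 sends each 3-simplex σ to the alternating sum Σ_i (−1)^i (σ with its i-th vertex removed). For instance
  ∂[1,2,3,5] = [2,3,5] − [1,3,5] + [1,2,5] − [1,2,3],
  ∂[1,2,4,5] = [2,4,5] − [1,4,5] + [1,2,5] − [1,2,4].
This gives a 10×5 integer matrix of rank 4; reducing to Smith normal form yields diagonal entries (1,1,1,1).

Now H_k = ker ∂_k / im ∂_{k+1}, so:

  H_0: rank C_0 − rank ∂_1 = 5 − 4 = 1, and the invariant factors of ∂_1 are all 1, so H_0 ≅ Z.
  H_1: rank ker ∂_1 − rank ∂_2 = (10 − 4) − 6 = 0, and the invariant factors of ∂_2 are all 1, so H_1 ≅ 0.
  H_2: rank ker ∂_2 − rank ∂_3 = (10 − 6) − 4 = 0, and the invariant factors of ∂_3 are all 1, so H_2 ≅ 0.
  H_3: rank ker ∂_3 − rank ∂_4 = (5 − 4) − 0 = 1, and there is no ∂_4, so H_3 ≅ Z.

As a check, the Euler characteristic is 5 − 10 + 10 − 5 = 0, which agrees with 1 − 0 + 0 − 1 = 0.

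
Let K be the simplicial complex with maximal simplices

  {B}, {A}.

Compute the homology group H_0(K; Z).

Take the total order A < B on the vertex set. Then K (dimension 0) consists of the simplices:

  0-simplices (2): A, B

giving chain groups C_0 ≅ Z^2.

Reading off H_k = ker ∂_k / im ∂_{k+1}:

  H_0: rank C_0 − rank ∂_1 = 2 − 0 = 2, and there is no ∂_1, so H_0 ≅ Z^2.

(K is a triangulation of a set of 2 points.)

H_0 ≅ Z^2.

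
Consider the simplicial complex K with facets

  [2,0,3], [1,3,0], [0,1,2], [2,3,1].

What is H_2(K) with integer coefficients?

H_2 = Z.

Fix the vertex order 0 < 1 < 2 < 3 and write every simplex with vertices in increasing order. Then dim K = 2 and the simplices of K are:

  0-simplices (4): [0], [1], [2], [3]
  1-simplices (6): [0,1], [0,2], [0,3], [1,2], [1,3], [2,3]
  2-simplices (4): [0,1,2], [0,1,3], [0,2,3], [1,2,3]

Hence C_0 ≅ Z^4, C_1 ≅ Z^6, C_2 ≅ Z^4.

The boundary map ∂_1: C_1 → C_0 maps an edge to its endpoints' difference, ∂[p,q] = q − p.
The 4×6 boundary matrix has rank 3 and Smith normal form diag(1,1,1).

∂_2: C_2 → C_1 sends each 2-simplex [p,q,r] to [q,r] − [p,r] + [p,q]. For instance
  ∂[0,1,2] = [1,2] − [0,2] + [0,1],
  ∂[0,2,3] = [2,3] − [0,3] + [0,2].
This gives a 6×4 integer matrix of rank 3; reducing to Smith normal form yields diagonal entries (1,1,1).

Computing H_k = (kernel of ∂_k) / (image of ∂_{k+1}):

  H_2: rank ker ∂_2 − rank ∂_3 = (4 − 3) − 0 = 1, and there is no ∂_3, so H_2 ≅ Z.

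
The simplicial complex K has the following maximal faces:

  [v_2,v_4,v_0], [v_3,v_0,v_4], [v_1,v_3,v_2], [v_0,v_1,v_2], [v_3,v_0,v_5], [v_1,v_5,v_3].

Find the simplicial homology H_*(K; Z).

H_0 ≅ Z,  H_1 ≅ Z,  H_2 = 0.

We work with the vertex ordering v_0 < v_1 < v_2 < v_3 < v_4 < v_5. The simplices of K, each written with vertices in increasing order, are:

  0-simplices (6): [v_0], [v_1], [v_2], [v_3], [v_4], [v_5]
  1-simplices (12): [v_0,v_1], [v_0,v_2], [v_0,v_3], [v_0,v_4], [v_0,v_5], [v_1,v_2], [v_1,v_3], [v_1,v_5], [v_2,v_3], [v_2,v_4], [v_3,v_4], [v_3,v_5]
  2-simplices (6): [v_0,v_1,v_2], [v_0,v_2,v_4], [v_0,v_3,v_4], [v_0,v_3,v_5], [v_1,v_2,v_3], [v_1,v_3,v_5]

giving chain groups C_0 ≅ Z^6, C_1 ≅ Z^12, C_2 ≅ Z^6.

The boundary map ∂_1: C_1 → C_0 maps an edge to its endpoints' difference, ∂[p,q] = q − p. For instance
  ∂[v_3,v_5] = [v_5] − [v_3].
This gives a 6×12 integer matrix of rank 5; reducing to Smith normal form yields diagonal entries (1,1,1,1,1).

Boundary ∂_2: C_2 → C_1 acts by ∂[p,q,r] = [q,r] − [p,r] + [p,q]. For instance
  ∂[v_1,v_3,v_5] = [v_3,v_5] − [v_1,v_5] + [v_1,v_3],
  ∂[v_0,v_3,v_4] = [v_3,v_4] − [v_0,v_4] + [v_0,v_3].
The resulting 12×6 matrix has rank 6, and its Smith normal form has invariant factors (1,1,1,1,1,1).

Reading off H_k = ker ∂_k / im ∂_{k+1}:

  H_0: rank C_0 − rank ∂_1 = 6 − 5 = 1, and the invariant factors of ∂_1 are all 1, so H_0 ≅ Z.
  H_1: rank ker ∂_1 − rank ∂_2 = (12 − 5) − 6 = 1, and the invariant factors of ∂_2 are all 1, so H_1 ≅ Z.
  H_2: rank ker ∂_2 − rank ∂_3 = (6 − 6) − 0 = 0, and there is no ∂_3, so H_2 ≅ 0.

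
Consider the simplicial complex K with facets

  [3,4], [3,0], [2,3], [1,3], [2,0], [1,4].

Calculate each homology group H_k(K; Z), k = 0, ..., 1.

Fix the vertex order 0 < 1 < 2 < 3 < 4 and write every simplex with vertices in increasing order. Then dim K = 1 and the simplices of K are:

  0-simplices (5): [0], [1], [2], [3], [4]
  1-simplices (6): [0,2], [0,3], [1,3], [1,4], [2,3], [3,4]

Hence C_0 ≅ Z^5, C_1 ≅ Z^6.

The boundary map ∂_1: C_1 → C_0 sends each edge [p,q] (with p < q) to q − p. For instance
  ∂[0,3] = [3] − [0].
As a 5×6 matrix over Z this has rank 4, with invariant factors (1,1,1,1).

From H_k ≅ ker(∂_k) / im(∂_{k+1}) we obtain:

  H_0: rank C_0 − rank ∂_1 = 5 − 4 = 1, and the invariant factors of ∂_1 are all 1, so H_0 ≅ Z.
  H_1: rank ker ∂_1 − rank ∂_2 = (6 − 4) − 0 = 2, and there is no ∂_2, so H_1 ≅ Z^2.

H_0 = Z,  H_1 = Z^2.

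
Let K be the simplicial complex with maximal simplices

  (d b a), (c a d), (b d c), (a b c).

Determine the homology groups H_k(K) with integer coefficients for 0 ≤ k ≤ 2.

H_0 = Z,  H_1 = 0,  H_2 = Z.

Fix the vertex order a < b < c < d and write every simplex with vertices in increasing order. Then dim K = 2 and the simplices of K are:

  0-simplices (4): a, b, c, d
  1-simplices (6): ab, ac, ad, bc, bd, cd
  2-simplices (4): abc, abd, acd, bcd

Hence C_0 ≅ Z^4, C_1 ≅ Z^6, C_2 ≅ Z^4.

∂_1: C_1 → C_0 sends each edge [p,q] (with p < q) to q − p. For instance
  ∂ad = d − a.
The 4×6 boundary matrix has rank 3 and Smith normal form diag(1,1,1).

The boundary map ∂_2: C_2 → C_1 acts by ∂[p,q,r] = [q,r] − [p,r] + [p,q]. For instance
  ∂abc = bc − ac + ab,
  ∂bcd = cd − bd + bc.
The resulting 6×4 matrix has rank 3, and its Smith normal form has invariant factors (1,1,1).

Now H_k = ker ∂_k / im ∂_{k+1}, so:

  H_0: rank C_0 − rank ∂_1 = 4 − 3 = 1, and the invariant factors of ∂_1 are all 1, so H_0 = Z.
  H_1: rank ker ∂_1 − rank ∂_2 = (6 − 3) − 3 = 0, and the invariant factors of ∂_2 are all 1, so H_1 = 0.
  H_2: rank ker ∂_2 − rank ∂_3 = (4 − 3) − 0 = 1, and there is no ∂_3, so H_2 = Z.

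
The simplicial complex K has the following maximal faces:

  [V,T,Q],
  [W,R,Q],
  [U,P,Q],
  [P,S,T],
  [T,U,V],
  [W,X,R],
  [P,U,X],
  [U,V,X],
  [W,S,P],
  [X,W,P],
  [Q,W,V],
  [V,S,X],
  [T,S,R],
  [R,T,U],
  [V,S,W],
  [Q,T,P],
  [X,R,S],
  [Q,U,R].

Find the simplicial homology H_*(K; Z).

Order the vertices as P < Q < R < S < T < U < V < W < X. Listing each simplex with vertices in this order, K has dimension 2 with simplices:

  0-simplices (9): P, Q, R, S, T, U, V, W, X
  1-simplices (27): PQ, PS, PT, PU, PW, PX, QR, QT, QU, QV, QW, RS, RT, RU, RW, RX, ST, SV, SW, SX, TU, TV, UV, UX, VW, VX, WX
  2-simplices (18): PQT, PQU, PST, PSW, PUX, PWX, QRU, QRW, QTV, QVW, RST, RSX, RTU, RWX, SVW, SVX, TUV, UVX

so the chain groups are C_0 ≅ Z^9, C_1 ≅ Z^27, C_2 ≅ Z^18.

The boundary map ∂_1: C_1 → C_0 is given by ∂[p,q] = [q] − [p].
This gives a 9×27 integer matrix of rank 8; reducing to Smith normal form yields diagonal entries (1,1,1,1,1,1,1,1).

Boundary ∂_2: C_2 → C_1 sends each 2-simplex [p,q,r] to [q,r] − [p,r] + [p,q]. For instance
  ∂PST = ST − PT + PS,
  ∂RST = ST − RT + RS.
The resulting 27×18 matrix has rank 18, and its Smith normal form has invariant factors (1,1,1,1,1,1,1,1,1,1,1,1,1,1,1,1,1,2).

Reading off H_k = ker ∂_k / im ∂_{k+1}:

  H_0: rank C_0 − rank ∂_1 = 9 − 8 = 1, and the invariant factors of ∂_1 are all 1, so H_0 = Z.
  H_1: rank ker ∂_1 − rank ∂_2 = (27 − 8) − 18 = 1, and ∂_2 has invariant factor 2 > 1, so H_1 = Z ⊕ Z/2Z.
  H_2: rank ker ∂_2 − rank ∂_3 = (18 − 18) − 0 = 0, and there is no ∂_3, so H_2 = 0.

As a check, the Euler characteristic is 9 − 27 + 18 = 0, which agrees with 1 − 1 + 0 = 0.

H_0 = Z,  H_1 = Z ⊕ Z/2Z,  H_2 = 0.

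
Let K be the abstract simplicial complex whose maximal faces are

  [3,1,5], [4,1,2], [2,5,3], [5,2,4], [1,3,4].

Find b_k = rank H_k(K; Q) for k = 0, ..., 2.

b_0 = 1, b_1 = 1, b_2 = 0.

Take the total order 1 < 2 < 3 < 4 < 5 on the vertex set. Then K (dimension 2) consists of the simplices:

  0-simplices (5): [1], [2], [3], [4], [5]
  1-simplices (10): [1,2], [1,3], [1,4], [1,5], [2,3], [2,4], [2,5], [3,4], [3,5], [4,5]
  2-simplices (5): [1,2,4], [1,3,4], [1,3,5], [2,3,5], [2,4,5]

so the chain groups are C_0 ≅ Z^5, C_1 ≅ Z^10, C_2 ≅ Z^5.

∂_1: C_1 → C_0 is given by ∂[p,q] = [q] − [p]. For instance
  ∂[2,4] = [4] − [2].
The 5×10 boundary matrix has rank 4 and Smith normal form diag(1,1,1,1).

Boundary ∂_2: C_2 → C_1 maps a triangle to the signed sum of its edges. For instance
  ∂[1,3,4] = [3,4] − [1,4] + [1,3],
  ∂[2,4,5] = [4,5] − [2,5] + [2,4].
The resulting 10×5 matrix has rank 5, and its Smith normal form has invariant factors (1,1,1,1,1).

Computing H_k = (kernel of ∂_k) / (image of ∂_{k+1}):

  H_0: rank C_0 − rank ∂_1 = 5 − 4 = 1, and the invariant factors of ∂_1 are all 1, so H_0 ≅ Z.
  H_1: rank ker ∂_1 − rank ∂_2 = (10 − 4) − 5 = 1, and the invariant factors of ∂_2 are all 1, so H_1 ≅ Z.
  H_2: rank ker ∂_2 − rank ∂_3 = (5 − 5) − 0 = 0, and there is no ∂_3, so H_2 ≅ 0.

Hence the Betti numbers are b_0 = 1, b_1 = 1, b_2 = 0.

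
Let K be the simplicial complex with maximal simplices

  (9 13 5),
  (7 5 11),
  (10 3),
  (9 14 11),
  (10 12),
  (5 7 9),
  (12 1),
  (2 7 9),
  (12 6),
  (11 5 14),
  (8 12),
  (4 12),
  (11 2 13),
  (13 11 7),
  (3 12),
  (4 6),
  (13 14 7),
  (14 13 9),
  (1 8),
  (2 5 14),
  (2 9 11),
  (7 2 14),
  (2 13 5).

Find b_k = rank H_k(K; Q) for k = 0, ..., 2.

b_0 = 2, b_1 = 5, b_2 = 1.

Take the total order 1 < 2 < 3 < 4 < 5 < 6 < 7 < 8 < 9 < 10 < 11 < 12 < 13 < 14 on the vertex set. Then K (dimension 2) consists of the simplices:

  0-simplices (14): [1], [2], [3], [4], [5], [6], [7], [8], [9], [10], [11], [12], [13], [14]
  1-simplices (30): (30 of them)
  2-simplices (14): [2,5,13], [2,5,14], [2,7,9], [2,7,14], [2,9,11], [2,11,13], [5,7,9], [5,7,11], [5,9,13], [5,11,14], [7,11,13], [7,13,14], [9,11,14], [9,13,14]

giving chain groups C_0 ≅ Z^14, C_1 ≅ Z^30, C_2 ≅ Z^14.

The boundary map ∂_1: C_1 → C_0 is given by ∂[p,q] = [q] − [p]. For instance
  ∂[9,14] = [14] − [9].
As a 14×30 matrix over Z this has rank 12, with invariant factors (1,1,1,1,1,1,1,1,1,1,1,1).

∂_2: C_2 → C_1 maps a triangle to the signed sum of its edges. For instance
  ∂[5,7,11] = [7,11] − [5,11] + [5,7],
  ∂[5,9,13] = [9,13] − [5,13] + [5,9].
The 30×14 boundary matrix has rank 13 and Smith normal form diag(1,1,1,1,1,1,1,1,1,1,1,1,1).

From H_k ≅ ker(∂_k) / im(∂_{k+1}) we obtain:

  H_0: rank C_0 − rank ∂_1 = 14 − 12 = 2, and the invariant factors of ∂_1 are all 1, so H_0 ≅ Z^2.
  H_1: rank ker ∂_1 − rank ∂_2 = (30 − 12) − 13 = 5, and the invariant factors of ∂_2 are all 1, so H_1 ≅ Z^5.
  H_2: rank ker ∂_2 − rank ∂_3 = (14 − 13) − 0 = 1, and there is no ∂_3, so H_2 ≅ Z.

(K is a triangulation of the disjoint union of the torus T^2 and a wedge of 3 circles.)

Hence the Betti numbers are b_0 = 2, b_1 = 5, b_2 = 1.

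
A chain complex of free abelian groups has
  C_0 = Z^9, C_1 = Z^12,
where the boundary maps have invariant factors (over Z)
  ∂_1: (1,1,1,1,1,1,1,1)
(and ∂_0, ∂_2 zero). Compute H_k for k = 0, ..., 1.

H_0: b_0 = 9 − 0 − 8 = 1; torsion from ∂_1 factors > 1: none. So H_0 ≅ Z.
H_1: b_1 = 12 − 8 − 0 = 4; torsion from ∂_2 factors > 1: none. So H_1 ≅ Z^4.

H_0 ≅ Z,  H_1 ≅ Z^4.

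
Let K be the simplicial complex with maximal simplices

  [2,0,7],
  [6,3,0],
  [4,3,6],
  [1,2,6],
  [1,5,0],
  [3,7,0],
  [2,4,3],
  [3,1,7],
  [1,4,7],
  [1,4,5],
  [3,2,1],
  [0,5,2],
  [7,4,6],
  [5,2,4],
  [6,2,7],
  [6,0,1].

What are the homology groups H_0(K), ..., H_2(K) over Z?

Order the vertices as 0 < 1 < 2 < 3 < 4 < 5 < 6 < 7. Listing each simplex with vertices in this order, K has dimension 2 with simplices:

  0-simplices (8): [0], [1], [2], [3], [4], [5], [6], [7]
  1-simplices (24): (24 of them)
  2-simplices (16): [0,1,5], [0,1,6], [0,2,5], [0,2,7], [0,3,6], [0,3,7], [1,2,3], [1,2,6], [1,3,7], [1,4,5], [1,4,7], [2,3,4], [2,4,5], [2,6,7], [3,4,6], [4,6,7]

giving chain groups C_0 ≅ Z^8, C_1 ≅ Z^24, C_2 ≅ Z^16.

The boundary map ∂_1: C_1 → C_0 is given by ∂[p,q] = [q] − [p]. For instance
  ∂[0,3] = [3] − [0].
As a 8×24 matrix over Z this has rank 7, with invariant factors (1,1,1,1,1,1,1).

The boundary map ∂_2: C_2 → C_1 maps a triangle to the signed sum of its edges. For instance
  ∂[0,2,5] = [2,5] − [0,5] + [0,2],
  ∂[0,3,7] = [3,7] − [0,7] + [0,3].
The 24×16 boundary matrix has rank 15 and Smith normal form diag(1,1,1,1,1,1,1,1,1,1,1,1,1,1,1).

Now H_k = ker ∂_k / im ∂_{k+1}, so:

  H_0: rank C_0 − rank ∂_1 = 8 − 7 = 1, and the invariant factors of ∂_1 are all 1, so H_0 ≅ Z.
  H_1: rank ker ∂_1 − rank ∂_2 = (24 − 7) − 15 = 2, and the invariant factors of ∂_2 are all 1, so H_1 ≅ Z^2.
  H_2: rank ker ∂_2 − rank ∂_3 = (16 − 15) − 0 = 1, and there is no ∂_3, so H_2 ≅ Z.

As a check, the Euler characteristic is 8 − 24 + 16 = 0, which agrees with 1 − 2 + 1 = 0.
(K is a triangulation of the torus T^2.)

H_0 = Z,  H_1 = Z^2,  H_2 = Z.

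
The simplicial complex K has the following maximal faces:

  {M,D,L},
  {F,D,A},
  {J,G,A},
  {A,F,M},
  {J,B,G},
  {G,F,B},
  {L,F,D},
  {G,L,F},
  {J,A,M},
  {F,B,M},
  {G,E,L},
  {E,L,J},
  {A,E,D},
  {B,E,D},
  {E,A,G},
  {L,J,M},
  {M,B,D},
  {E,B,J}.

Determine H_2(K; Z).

H_2 ≅ 0.

We work with the vertex ordering A < B < D < E < F < G < J < L < M. The simplices of K, each written with vertices in increasing order, are:

  0-simplices (9): A, B, D, E, F, G, J, L, M
  1-simplices (27): AD, AE, AF, AG, AJ, AM, BD, BE, BF, BG, BJ, BM, DE, DF, DL, DM, EG, EJ, EL, FG, FL, FM, GJ, GL, JL, JM, LM
  2-simplices (18): ADE, ADF, AEG, AFM, AGJ, AJM, BDE, BDM, BEJ, BFG, BFM, BGJ, DFL, DLM, EGL, EJL, FGL, JLM

giving chain groups C_0 ≅ Z^9, C_1 ≅ Z^27, C_2 ≅ Z^18.

The boundary map ∂_1: C_1 → C_0 sends each edge [p,q] (with p < q) to q − p. For instance
  ∂LM = M − L.
As a 9×27 matrix over Z this has rank 8, with invariant factors (1,1,1,1,1,1,1,1).

Boundary ∂_2: C_2 → C_1 sends each 2-simplex [p,q,r] to [q,r] − [p,r] + [p,q]. For instance
  ∂BGJ = GJ − BJ + BG,
  ∂EJL = JL − EL + EJ.
This gives a 27×18 integer matrix of rank 18; reducing to Smith normal form yields diagonal entries (1,1,1,1,1,1,1,1,1,1,1,1,1,1,1,1,1,2).

From H_k ≅ ker(∂_k) / im(∂_{k+1}) we obtain:

  H_2: rank ker ∂_2 − rank ∂_3 = (18 − 18) − 0 = 0, and there is no ∂_3, so H_2 = 0.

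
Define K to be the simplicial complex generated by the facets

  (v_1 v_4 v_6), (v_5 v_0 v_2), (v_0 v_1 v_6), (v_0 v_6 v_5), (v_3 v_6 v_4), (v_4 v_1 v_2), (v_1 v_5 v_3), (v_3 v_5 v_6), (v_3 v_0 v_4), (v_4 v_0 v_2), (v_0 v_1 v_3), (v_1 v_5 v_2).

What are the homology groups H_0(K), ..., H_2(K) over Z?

We work with the vertex ordering v_0 < v_1 < v_2 < v_3 < v_4 < v_5 < v_6. The simplices of K, each written with vertices in increasing order, are:

  0-simplices (7): [v_0], [v_1], [v_2], [v_3], [v_4], [v_5], [v_6]
  1-simplices (18): (18 of them)
  2-simplices (12): (12 of them)

so the chain groups are C_0 ≅ Z^7, C_1 ≅ Z^18, C_2 ≅ Z^12.

Boundary ∂_1: C_1 → C_0 sends each edge [p,q] (with p < q) to q − p. For instance
  ∂[v_5,v_6] = [v_6] − [v_5].
The resulting 7×18 matrix has rank 6, and its Smith normal form has invariant factors (1,1,1,1,1,1).

The boundary map ∂_2: C_2 → C_1 acts by ∂[p,q,r] = [q,r] − [p,r] + [p,q]. For instance
  ∂[v_0,v_2,v_5] = [v_2,v_5] − [v_0,v_5] + [v_0,v_2],
  ∂[v_1,v_2,v_4] = [v_2,v_4] − [v_1,v_4] + [v_1,v_2].
The resulting 18×12 matrix has rank 12, and its Smith normal form has invariant factors (1,1,1,1,1,1,1,1,1,1,1,2).

Reading off H_k = ker ∂_k / im ∂_{k+1}:

  H_0: rank C_0 − rank ∂_1 = 7 − 6 = 1, and the invariant factors of ∂_1 are all 1, so H_0 = Z.
  H_1: rank ker ∂_1 − rank ∂_2 = (18 − 6) − 12 = 0, and ∂_2 has invariant factor 2 > 1, so H_1 = Z/2.
  H_2: rank ker ∂_2 − rank ∂_3 = (12 − 12) − 0 = 0, and there is no ∂_3, so H_2 = 0.

H_0 ≅ Z,  H_1 ≅ Z/2,  H_2 = 0.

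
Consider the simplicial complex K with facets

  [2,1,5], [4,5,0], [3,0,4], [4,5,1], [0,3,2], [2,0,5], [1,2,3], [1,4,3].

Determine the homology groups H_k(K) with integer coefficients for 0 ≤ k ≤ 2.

H_0 = Z,  H_1 = 0,  H_2 = Z.

Take the total order 0 < 1 < 2 < 3 < 4 < 5 on the vertex set. Then K (dimension 2) consists of the simplices:

  0-simplices (6): [0], [1], [2], [3], [4], [5]
  1-simplices (12): [0,2], [0,3], [0,4], [0,5], [1,2], [1,3], [1,4], [1,5], [2,3], [2,5], [3,4], [4,5]
  2-simplices (8): [0,2,3], [0,2,5], [0,3,4], [0,4,5], [1,2,3], [1,2,5], [1,3,4], [1,4,5]

so the chain groups are C_0 ≅ Z^6, C_1 ≅ Z^12, C_2 ≅ Z^8.

The boundary map ∂_1: C_1 → C_0 is given by ∂[p,q] = [q] − [p].
As a 6×12 matrix over Z this has rank 5, with invariant factors (1,1,1,1,1).

∂_2: C_2 → C_1 acts by ∂[p,q,r] = [q,r] − [p,r] + [p,q]. For instance
  ∂[0,3,4] = [3,4] − [0,4] + [0,3],
  ∂[1,2,3] = [2,3] − [1,3] + [1,2].
The 12×8 boundary matrix has rank 7 and Smith normal form diag(1,1,1,1,1,1,1).

Reading off H_k = ker ∂_k / im ∂_{k+1}:

  H_0: rank C_0 − rank ∂_1 = 6 − 5 = 1, and the invariant factors of ∂_1 are all 1, so H_0 = Z.
  H_1: rank ker ∂_1 − rank ∂_2 = (12 − 5) − 7 = 0, and the invariant factors of ∂_2 are all 1, so H_1 = 0.
  H_2: rank ker ∂_2 − rank ∂_3 = (8 − 7) − 0 = 1, and there is no ∂_3, so H_2 = Z.

(K is a triangulation of the 2-sphere S^2.)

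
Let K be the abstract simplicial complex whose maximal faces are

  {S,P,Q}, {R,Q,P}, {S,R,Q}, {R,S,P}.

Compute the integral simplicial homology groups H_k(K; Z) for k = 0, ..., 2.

H_0 ≅ Z,  H_1 = 0,  H_2 ≅ Z.

Fix the vertex order P < Q < R < S and write every simplex with vertices in increasing order. Then dim K = 2 and the simplices of K are:

  0-simplices (4): P, Q, R, S
  1-simplices (6): PQ, PR, PS, QR, QS, RS
  2-simplices (4): PQR, PQS, PRS, QRS

giving chain groups C_0 ≅ Z^4, C_1 ≅ Z^6, C_2 ≅ Z^4.

∂_1: C_1 → C_0 sends each edge [p,q] (with p < q) to q − p. For instance
  ∂QR = R − Q.
The resulting 4×6 matrix has rank 3, and its Smith normal form has invariant factors (1,1,1).

∂_2: C_2 → C_1 sends each 2-simplex [p,q,r] to [q,r] − [p,r] + [p,q]. For instance
  ∂PRS = RS − PS + PR,
  ∂PQR = QR − PR + PQ.
This gives a 6×4 integer matrix of rank 3; reducing to Smith normal form yields diagonal entries (1,1,1).

Now H_k = ker ∂_k / im ∂_{k+1}, so:

  H_0: rank C_0 − rank ∂_1 = 4 − 3 = 1, and the invariant factors of ∂_1 are all 1, so H_0 = Z.
  H_1: rank ker ∂_1 − rank ∂_2 = (6 − 3) − 3 = 0, and the invariant factors of ∂_2 are all 1, so H_1 = 0.
  H_2: rank ker ∂_2 − rank ∂_3 = (4 − 3) − 0 = 1, and there is no ∂_3, so H_2 = Z.

As a check, the Euler characteristic is 4 − 6 + 4 = 2, which agrees with 1 − 0 + 1 = 2.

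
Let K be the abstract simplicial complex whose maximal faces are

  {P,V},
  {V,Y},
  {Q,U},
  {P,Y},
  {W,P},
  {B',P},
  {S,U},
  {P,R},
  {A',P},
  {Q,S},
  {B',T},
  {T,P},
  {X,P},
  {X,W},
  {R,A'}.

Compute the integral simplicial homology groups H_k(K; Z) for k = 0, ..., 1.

H_0 ≅ Z^2,  H_1 ≅ Z^5.

Fix the vertex order P < Q < R < S < T < U < V < W < X < Y < A' < B' and write every simplex with vertices in increasing order. Then dim K = 1 and the simplices of K are:

  0-simplices (12): [P], [Q], [R], [S], [T], [U], [V], [W], [X], [Y], [A'], [B']
  1-simplices (15): [P,R], [P,T], [P,V], [P,W], [P,X], [P,Y], [P,A'], [P,B'], [Q,S], [Q,U], [R,A'], [S,U], [T,B'], [V,Y], [W,X]

so the chain groups are C_0 ≅ Z^12, C_1 ≅ Z^15.

Boundary ∂_1: C_1 → C_0 sends each edge [p,q] (with p < q) to q − p.
This gives a 12×15 integer matrix of rank 10; reducing to Smith normal form yields diagonal entries (1,1,1,1,1,1,1,1,1,1).

Reading off H_k = ker ∂_k / im ∂_{k+1}:

  H_0: rank C_0 − rank ∂_1 = 12 − 10 = 2, and the invariant factors of ∂_1 are all 1, so H_0 = Z^2.
  H_1: rank ker ∂_1 − rank ∂_2 = (15 − 10) − 0 = 5, and there is no ∂_2, so H_1 = Z^5.

As a check, the Euler characteristic is 12 − 15 = -3, which agrees with 2 − 5 = -3.
(K is a triangulation of the disjoint union of a wedge of 4 circles and the circle S^1.)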